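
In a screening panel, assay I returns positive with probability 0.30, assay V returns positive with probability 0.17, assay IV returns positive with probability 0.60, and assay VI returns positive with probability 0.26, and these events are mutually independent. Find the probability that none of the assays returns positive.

Since the events are independent, P(none) is the product of the individual non-occurrence probabilities.
P(none) = (1 − 0.30) × (1 − 0.17) × (1 − 0.60) × (1 − 0.26) = 0.70 × 0.83 × 0.40 × 0.74 = 0.171976

0.171976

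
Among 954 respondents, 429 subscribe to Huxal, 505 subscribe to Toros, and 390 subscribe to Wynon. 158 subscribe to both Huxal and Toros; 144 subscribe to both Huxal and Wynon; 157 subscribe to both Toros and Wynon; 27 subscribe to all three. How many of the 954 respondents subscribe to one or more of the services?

892

Using inclusion–exclusion:
|at least one| = 429 + 505 + 390 − 158 − 144 − 157 + 27 = 892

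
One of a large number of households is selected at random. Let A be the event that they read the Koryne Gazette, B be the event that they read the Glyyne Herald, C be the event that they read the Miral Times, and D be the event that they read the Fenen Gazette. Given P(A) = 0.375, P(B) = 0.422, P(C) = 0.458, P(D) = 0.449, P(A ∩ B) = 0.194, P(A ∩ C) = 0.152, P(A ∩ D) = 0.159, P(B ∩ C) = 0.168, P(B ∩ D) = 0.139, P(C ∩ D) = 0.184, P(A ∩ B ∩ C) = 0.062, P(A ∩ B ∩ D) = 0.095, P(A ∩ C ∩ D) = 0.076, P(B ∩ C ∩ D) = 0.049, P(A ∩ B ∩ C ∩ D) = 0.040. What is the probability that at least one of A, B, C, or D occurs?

0.950

Inclusion–exclusion gives
P(A ∪ B ∪ C ∪ D) = 0.375 + 0.422 + 0.458 + 0.449 − 0.194 − 0.152 − 0.159 − 0.168 − 0.139 − 0.184 + 0.062 + 0.095 + 0.076 + 0.049 − 0.040 = 0.950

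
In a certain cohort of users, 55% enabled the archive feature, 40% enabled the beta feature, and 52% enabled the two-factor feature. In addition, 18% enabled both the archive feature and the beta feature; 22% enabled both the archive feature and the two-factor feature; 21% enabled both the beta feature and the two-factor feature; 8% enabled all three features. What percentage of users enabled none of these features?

Inclusion–exclusion gives
P(≥1) = 55 + 40 + 52 − 18 − 22 − 21 + 8 = 94%
P(none) = 100% − 94% = 6%

6%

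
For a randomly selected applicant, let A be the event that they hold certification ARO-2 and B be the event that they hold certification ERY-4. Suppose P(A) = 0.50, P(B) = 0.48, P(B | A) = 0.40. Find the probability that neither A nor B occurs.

P(A ∩ B) = P(A)·P(B|A) = 0.50 × 0.40 = 0.20
P(A ∪ B) = 0.50 + 0.48 − 0.20 = 0.78
P(none) = 1 − 0.78 = 0.22

0.22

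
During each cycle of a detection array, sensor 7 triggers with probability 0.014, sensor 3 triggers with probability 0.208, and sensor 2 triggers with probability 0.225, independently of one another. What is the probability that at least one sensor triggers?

P(none) = (1 − 0.014) × (1 − 0.208) × (1 − 0.225) = 0.986 × 0.792 × 0.775 = 0.6052068
P(at least one) = 1 − 0.6052068 = 0.3947932

0.3947932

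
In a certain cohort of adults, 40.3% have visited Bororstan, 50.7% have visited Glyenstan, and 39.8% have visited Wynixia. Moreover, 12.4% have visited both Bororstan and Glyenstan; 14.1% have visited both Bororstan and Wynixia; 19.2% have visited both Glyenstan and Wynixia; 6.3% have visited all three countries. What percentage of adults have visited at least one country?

91.4%

P(≥1) = 40.3 + 50.7 + 39.8 − 12.4 − 14.1 − 19.2 + 6.3 = 91.4%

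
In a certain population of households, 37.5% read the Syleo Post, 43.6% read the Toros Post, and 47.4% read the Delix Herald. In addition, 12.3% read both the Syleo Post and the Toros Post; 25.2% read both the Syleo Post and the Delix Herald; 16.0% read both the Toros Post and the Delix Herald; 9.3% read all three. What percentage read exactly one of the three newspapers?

49.4%

P(exactly one) = 37.5 + 43.6 + 47.4 − 2·12.3 − 2·25.2 − 2·16.0 + 3·9.3 = 49.4%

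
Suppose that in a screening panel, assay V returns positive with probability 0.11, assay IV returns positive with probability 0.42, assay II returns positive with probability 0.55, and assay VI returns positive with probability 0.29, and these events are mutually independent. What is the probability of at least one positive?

P(none) = (1 − 0.11) × (1 − 0.42) × (1 − 0.55) × (1 − 0.29) = 0.89 × 0.58 × 0.45 × 0.71 = 0.1649259
P(at least one) = 1 − 0.1649259 = 0.8350741

0.8350741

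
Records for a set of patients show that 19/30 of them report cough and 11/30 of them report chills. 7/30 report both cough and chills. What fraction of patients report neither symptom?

P(≥1) = 19/30 + 11/30 − 7/30 = 23/30
P(none) = 1 − 23/30 = 7/30

7/30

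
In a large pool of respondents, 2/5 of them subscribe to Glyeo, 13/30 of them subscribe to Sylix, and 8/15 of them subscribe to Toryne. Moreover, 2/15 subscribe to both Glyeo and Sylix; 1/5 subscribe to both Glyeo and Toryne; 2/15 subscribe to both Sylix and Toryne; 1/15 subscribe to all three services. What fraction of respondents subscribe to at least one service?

29/30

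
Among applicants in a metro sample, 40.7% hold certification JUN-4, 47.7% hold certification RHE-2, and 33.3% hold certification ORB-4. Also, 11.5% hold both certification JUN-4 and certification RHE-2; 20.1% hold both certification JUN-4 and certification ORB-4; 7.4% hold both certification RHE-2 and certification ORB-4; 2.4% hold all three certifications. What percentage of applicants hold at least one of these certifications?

Apply inclusion-exclusion:
P(at least one) = 40.7 + 47.7 + 33.3 − 11.5 − 20.1 − 7.4 + 2.4 = 85.1%

85.1%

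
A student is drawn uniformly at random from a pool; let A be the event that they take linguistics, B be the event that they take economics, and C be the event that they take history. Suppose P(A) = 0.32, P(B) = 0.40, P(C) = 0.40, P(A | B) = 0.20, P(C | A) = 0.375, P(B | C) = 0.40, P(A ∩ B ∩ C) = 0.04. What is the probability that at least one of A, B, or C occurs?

P(A ∩ B) = P(B)·P(A|B) = 0.40 × 0.20 = 0.08
P(A ∩ C) = P(A)·P(C|A) = 0.32 × 0.375 = 0.12
P(B ∩ C) = P(C)·P(B|C) = 0.40 × 0.40 = 0.16
By inclusion–exclusion:
P(A ∪ B ∪ C) = 0.32 + 0.40 + 0.40 − 0.08 − 0.12 − 0.16 + 0.04 = 0.80

0.80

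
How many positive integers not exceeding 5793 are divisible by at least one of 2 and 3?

Inclusion–exclusion gives
floor(5793/2) + floor(5793/3) − floor(5793/6) = 2896 + 1931 − 965 = 3862

3862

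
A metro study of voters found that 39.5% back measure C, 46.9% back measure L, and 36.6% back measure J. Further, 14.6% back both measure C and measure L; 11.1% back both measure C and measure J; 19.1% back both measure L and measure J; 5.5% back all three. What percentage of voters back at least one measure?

Inclusion–exclusion gives
P(≥1) = 39.5 + 46.9 + 36.6 − 14.6 − 11.1 − 19.1 + 5.5 = 83.7%

83.7%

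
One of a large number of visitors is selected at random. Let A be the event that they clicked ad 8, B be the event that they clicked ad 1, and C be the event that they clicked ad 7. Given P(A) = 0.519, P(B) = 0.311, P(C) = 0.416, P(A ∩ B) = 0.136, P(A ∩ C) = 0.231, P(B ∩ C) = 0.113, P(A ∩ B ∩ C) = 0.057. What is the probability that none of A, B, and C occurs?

0.177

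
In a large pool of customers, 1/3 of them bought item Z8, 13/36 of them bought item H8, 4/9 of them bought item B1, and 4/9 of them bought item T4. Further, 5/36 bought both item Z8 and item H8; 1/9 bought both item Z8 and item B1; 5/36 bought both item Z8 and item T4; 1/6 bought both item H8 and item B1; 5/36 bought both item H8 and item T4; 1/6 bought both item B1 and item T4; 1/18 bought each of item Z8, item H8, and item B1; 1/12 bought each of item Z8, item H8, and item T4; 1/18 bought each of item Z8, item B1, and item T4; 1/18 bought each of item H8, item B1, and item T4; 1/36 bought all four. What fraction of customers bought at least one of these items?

17/18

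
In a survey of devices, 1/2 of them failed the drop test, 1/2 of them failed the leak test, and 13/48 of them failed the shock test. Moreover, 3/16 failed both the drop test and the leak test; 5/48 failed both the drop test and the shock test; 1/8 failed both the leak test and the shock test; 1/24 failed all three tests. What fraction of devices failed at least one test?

43/48

P(union) = 1/2 + 1/2 + 13/48 − 3/16 − 5/48 − 1/8 + 1/24 = 43/48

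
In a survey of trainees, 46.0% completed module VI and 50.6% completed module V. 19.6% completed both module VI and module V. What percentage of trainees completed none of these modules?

23.0%

P(≥1) = 46.0 + 50.6 − 19.6 = 77.0%
P(none) = 100% − 77.0% = 23.0%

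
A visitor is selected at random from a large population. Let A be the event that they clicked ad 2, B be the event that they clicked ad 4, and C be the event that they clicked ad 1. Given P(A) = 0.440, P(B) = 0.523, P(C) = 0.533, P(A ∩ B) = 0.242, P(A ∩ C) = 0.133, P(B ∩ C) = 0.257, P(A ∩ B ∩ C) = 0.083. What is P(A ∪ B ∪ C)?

Using inclusion–exclusion:
P(A ∪ B ∪ C) = 0.440 + 0.523 + 0.533 − 0.242 − 0.133 − 0.257 + 0.083 = 0.947

0.947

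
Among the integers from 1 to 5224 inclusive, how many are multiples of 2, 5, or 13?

3295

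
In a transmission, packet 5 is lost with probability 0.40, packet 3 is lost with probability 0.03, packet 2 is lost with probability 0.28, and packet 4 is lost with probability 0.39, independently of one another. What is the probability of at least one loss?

P(none) = (1 − 0.40) × (1 − 0.03) × (1 − 0.28) × (1 − 0.39) = 0.60 × 0.97 × 0.72 × 0.61 = 0.2556144
P(at least one) = 1 − 0.2556144 = 0.7443856

0.7443856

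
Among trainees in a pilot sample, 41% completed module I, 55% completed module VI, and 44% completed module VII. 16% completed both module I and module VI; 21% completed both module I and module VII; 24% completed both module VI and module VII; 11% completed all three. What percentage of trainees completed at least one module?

90%

Using inclusion–exclusion:
P(≥1) = 41 + 55 + 44 − 16 − 21 − 24 + 11 = 90%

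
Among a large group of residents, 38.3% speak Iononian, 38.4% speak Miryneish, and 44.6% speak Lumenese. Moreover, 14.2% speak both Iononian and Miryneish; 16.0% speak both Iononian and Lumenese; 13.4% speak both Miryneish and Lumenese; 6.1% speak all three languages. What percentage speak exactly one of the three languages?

52.4%

Using the inclusion–exclusion count for exactly one event:
P(exactly one) = 38.3 + 38.4 + 44.6 − 2·14.2 − 2·16.0 − 2·13.4 + 3·6.1 = 52.4%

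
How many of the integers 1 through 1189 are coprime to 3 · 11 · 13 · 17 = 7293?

396 + 108 + 91 + 69 − 36 − 30 − 23 − 8 − 6 − 5 + 2 + 2 + 1 + 0 − 0 = 561
1189 − 561 = 628

628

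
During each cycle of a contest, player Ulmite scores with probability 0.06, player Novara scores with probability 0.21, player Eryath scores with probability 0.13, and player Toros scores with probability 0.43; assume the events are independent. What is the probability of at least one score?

0.63174466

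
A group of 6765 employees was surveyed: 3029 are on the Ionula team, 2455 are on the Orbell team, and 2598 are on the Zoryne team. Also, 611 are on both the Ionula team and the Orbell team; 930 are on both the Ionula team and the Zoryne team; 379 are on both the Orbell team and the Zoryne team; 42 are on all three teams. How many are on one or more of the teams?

6204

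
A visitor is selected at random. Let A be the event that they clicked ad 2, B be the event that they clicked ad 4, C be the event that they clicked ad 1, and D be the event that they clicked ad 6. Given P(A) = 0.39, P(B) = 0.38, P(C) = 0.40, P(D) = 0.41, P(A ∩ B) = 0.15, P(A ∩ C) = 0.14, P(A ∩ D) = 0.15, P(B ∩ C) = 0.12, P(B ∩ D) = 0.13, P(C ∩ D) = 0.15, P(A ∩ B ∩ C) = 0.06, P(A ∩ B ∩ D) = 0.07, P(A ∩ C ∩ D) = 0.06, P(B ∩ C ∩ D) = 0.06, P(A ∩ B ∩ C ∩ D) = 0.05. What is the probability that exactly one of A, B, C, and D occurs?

0.45

P(exactly one) = 0.39 + 0.38 + 0.40 + 0.41 − 2·0.15 − 2·0.14 − 2·0.15 − 2·0.12 − 2·0.13 − 2·0.15 + 3·0.06 + 3·0.07 + 3·0.06 + 3·0.06 − 4·0.05 = 0.45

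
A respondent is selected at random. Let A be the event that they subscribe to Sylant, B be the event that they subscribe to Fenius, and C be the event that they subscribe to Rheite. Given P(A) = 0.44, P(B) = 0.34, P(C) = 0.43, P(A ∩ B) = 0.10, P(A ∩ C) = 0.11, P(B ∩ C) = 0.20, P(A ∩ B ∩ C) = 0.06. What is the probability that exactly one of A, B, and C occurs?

0.57

P(exactly one) = 0.44 + 0.34 + 0.43 − 2·0.10 − 2·0.11 − 2·0.20 + 3·0.06 = 0.57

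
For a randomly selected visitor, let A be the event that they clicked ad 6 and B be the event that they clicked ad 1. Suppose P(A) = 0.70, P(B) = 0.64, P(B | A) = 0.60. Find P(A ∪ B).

0.92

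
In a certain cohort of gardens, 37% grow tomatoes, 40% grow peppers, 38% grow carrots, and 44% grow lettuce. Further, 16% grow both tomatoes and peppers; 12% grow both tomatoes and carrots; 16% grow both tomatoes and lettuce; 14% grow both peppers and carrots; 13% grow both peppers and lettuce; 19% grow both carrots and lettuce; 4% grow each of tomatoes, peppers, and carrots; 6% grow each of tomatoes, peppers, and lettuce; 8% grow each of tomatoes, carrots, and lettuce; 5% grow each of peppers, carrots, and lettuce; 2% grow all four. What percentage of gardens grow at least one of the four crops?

90%

P(at least one) = 37 + 40 + 38 + 44 − 16 − 12 − 16 − 14 − 13 − 19 + 4 + 6 + 8 + 5 − 2 = 90%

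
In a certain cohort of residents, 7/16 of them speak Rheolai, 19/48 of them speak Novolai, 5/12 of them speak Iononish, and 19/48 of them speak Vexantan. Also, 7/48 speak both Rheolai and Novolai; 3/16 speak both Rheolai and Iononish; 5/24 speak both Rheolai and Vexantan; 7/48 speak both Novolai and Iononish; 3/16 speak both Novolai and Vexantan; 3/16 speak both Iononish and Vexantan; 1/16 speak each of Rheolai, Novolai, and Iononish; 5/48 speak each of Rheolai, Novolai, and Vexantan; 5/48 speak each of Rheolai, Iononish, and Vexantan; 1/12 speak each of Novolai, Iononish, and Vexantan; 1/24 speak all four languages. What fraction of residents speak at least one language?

Using inclusion–exclusion:
P(union) = 7/16 + 19/48 + 5/12 + 19/48 − 7/48 − 3/16 − 5/24 − 7/48 − 3/16 − 3/16 + 1/16 + 5/48 + 5/48 + 1/12 − 1/24 = 43/48

43/48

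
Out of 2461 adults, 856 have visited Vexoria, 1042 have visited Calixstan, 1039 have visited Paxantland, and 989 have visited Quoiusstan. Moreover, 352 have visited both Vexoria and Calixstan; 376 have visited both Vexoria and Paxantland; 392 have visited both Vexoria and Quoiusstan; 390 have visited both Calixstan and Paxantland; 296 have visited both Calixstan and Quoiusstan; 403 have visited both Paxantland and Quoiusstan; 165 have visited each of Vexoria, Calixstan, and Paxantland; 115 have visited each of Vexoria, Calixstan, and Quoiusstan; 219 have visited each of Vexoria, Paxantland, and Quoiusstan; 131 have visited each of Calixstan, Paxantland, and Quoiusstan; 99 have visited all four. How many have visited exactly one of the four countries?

1002

Using the inclusion–exclusion count for exactly one event:
N(exactly one) = 856 + 1042 + 1039 + 989 − 2·352 − 2·376 − 2·392 − 2·390 − 2·296 − 2·403 + 3·165 + 3·115 + 3·219 + 3·131 − 4·99 = 1002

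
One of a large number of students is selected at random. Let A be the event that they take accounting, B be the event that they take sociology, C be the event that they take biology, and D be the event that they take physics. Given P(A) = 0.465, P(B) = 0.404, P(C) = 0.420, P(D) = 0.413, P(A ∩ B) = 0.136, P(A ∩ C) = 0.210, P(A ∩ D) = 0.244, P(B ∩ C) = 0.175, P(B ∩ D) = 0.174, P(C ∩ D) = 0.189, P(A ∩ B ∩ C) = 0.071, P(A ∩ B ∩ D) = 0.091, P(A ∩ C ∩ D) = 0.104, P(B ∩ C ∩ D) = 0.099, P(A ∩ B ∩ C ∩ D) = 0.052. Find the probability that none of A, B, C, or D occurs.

0.113

Inclusion–exclusion gives
P(A ∪ B ∪ C ∪ D) = 0.465 + 0.404 + 0.420 + 0.413 − 0.136 − 0.210 − 0.244 − 0.175 − 0.174 − 0.189 + 0.071 + 0.091 + 0.104 + 0.099 − 0.052 = 0.887
P(none) = 1 − 0.887 = 0.113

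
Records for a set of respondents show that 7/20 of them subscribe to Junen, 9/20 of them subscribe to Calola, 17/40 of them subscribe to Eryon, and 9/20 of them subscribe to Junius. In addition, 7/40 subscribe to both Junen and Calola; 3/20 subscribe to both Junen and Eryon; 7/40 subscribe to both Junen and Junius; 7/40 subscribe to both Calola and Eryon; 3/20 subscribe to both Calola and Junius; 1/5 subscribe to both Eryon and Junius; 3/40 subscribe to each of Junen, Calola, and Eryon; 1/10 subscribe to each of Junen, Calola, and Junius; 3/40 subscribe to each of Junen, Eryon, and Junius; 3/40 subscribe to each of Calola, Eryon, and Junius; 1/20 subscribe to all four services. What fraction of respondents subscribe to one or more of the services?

Inclusion–exclusion gives
P(union) = 7/20 + 9/20 + 17/40 + 9/20 − 7/40 − 3/20 − 7/40 − 7/40 − 3/20 − 1/5 + 3/40 + 1/10 + 3/40 + 3/40 − 1/20 = 37/40

37/40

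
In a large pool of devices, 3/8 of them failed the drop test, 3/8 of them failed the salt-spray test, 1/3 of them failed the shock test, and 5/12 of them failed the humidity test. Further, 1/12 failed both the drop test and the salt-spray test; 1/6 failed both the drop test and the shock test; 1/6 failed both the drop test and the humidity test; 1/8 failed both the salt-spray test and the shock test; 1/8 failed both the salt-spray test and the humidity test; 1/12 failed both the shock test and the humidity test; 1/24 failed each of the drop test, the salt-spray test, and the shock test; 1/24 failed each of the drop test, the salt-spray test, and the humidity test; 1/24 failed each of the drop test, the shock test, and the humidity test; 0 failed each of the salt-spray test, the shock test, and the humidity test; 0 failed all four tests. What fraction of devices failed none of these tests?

Using inclusion–exclusion:
P(at least one) = 3/8 + 3/8 + 1/3 + 5/12 − 1/12 − 1/6 − 1/6 − 1/8 − 1/8 − 1/12 + 1/24 + 1/24 + 1/24 + 0 − 0 = 7/8
P(none) = 1 − 7/8 = 1/8

1/8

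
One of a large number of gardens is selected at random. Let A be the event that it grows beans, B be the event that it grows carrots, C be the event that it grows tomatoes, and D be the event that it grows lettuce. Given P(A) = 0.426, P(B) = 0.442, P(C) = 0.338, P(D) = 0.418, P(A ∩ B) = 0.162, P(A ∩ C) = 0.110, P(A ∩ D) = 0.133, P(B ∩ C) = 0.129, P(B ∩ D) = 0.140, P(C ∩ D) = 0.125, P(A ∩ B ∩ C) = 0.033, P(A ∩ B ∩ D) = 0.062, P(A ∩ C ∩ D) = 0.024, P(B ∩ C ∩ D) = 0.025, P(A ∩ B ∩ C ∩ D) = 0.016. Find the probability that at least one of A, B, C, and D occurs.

By inclusion-exclusion,
P(A ∪ B ∪ C ∪ D) = 0.426 + 0.442 + 0.338 + 0.418 − 0.162 − 0.110 − 0.133 − 0.129 − 0.140 − 0.125 + 0.033 + 0.062 + 0.024 + 0.025 − 0.016 = 0.953

0.953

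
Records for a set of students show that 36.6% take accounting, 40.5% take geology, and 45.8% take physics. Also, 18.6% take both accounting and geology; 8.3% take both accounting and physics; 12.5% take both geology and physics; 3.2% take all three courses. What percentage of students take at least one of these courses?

86.7%

P(at least one) = 36.6 + 40.5 + 45.8 − 18.6 − 8.3 − 12.5 + 3.2 = 86.7%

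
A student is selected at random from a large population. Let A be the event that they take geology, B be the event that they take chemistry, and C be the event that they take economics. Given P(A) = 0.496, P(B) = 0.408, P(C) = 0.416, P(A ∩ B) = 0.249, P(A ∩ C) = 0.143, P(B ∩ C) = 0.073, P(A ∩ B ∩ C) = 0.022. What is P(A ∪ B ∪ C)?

0.877

By inclusion-exclusion,
P(A ∪ B ∪ C) = 0.496 + 0.408 + 0.416 − 0.249 − 0.143 − 0.073 + 0.022 = 0.877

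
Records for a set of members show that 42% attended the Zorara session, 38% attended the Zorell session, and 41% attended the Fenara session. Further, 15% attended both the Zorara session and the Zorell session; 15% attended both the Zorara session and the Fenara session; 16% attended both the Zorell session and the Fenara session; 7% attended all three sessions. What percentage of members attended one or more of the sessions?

82%

P(≥1) = 42 + 38 + 41 − 15 − 15 − 16 + 7 = 82%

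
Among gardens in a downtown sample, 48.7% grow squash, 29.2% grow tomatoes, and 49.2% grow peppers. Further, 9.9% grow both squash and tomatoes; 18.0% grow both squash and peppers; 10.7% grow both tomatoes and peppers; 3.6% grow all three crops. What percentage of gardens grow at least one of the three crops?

P(≥1) = 48.7 + 29.2 + 49.2 − 9.9 − 18.0 − 10.7 + 3.6 = 92.1%

92.1%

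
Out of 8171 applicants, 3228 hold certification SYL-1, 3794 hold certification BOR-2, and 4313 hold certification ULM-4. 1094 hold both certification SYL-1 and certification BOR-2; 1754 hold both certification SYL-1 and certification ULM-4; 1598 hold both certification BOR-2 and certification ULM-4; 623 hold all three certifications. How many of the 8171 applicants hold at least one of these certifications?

Apply inclusion-exclusion:
N(≥1) = 3228 + 3794 + 4313 − 1094 − 1754 − 1598 + 623 = 7512

7512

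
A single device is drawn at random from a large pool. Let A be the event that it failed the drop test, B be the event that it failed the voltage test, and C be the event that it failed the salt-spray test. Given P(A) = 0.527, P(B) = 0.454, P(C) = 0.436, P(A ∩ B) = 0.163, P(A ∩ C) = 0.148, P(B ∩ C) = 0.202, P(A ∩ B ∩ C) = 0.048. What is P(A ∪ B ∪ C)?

0.952

P(A ∪ B ∪ C) = 0.527 + 0.454 + 0.436 − 0.163 − 0.148 − 0.202 + 0.048 = 0.952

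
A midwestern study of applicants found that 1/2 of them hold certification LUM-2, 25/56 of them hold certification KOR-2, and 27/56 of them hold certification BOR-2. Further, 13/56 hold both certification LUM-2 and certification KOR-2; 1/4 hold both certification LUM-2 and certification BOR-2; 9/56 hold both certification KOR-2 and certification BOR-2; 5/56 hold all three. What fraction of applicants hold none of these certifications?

P(at least one) = 1/2 + 25/56 + 27/56 − 13/56 − 1/4 − 9/56 + 5/56 = 7/8
P(none) = 1 − 7/8 = 1/8

1/8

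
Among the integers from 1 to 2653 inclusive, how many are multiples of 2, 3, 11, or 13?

1911

By inclusion-exclusion,
floor(2653/2) + floor(2653/3) + floor(2653/11) + floor(2653/13) − floor(2653/6) − floor(2653/22) − floor(2653/26) − floor(2653/33) − floor(2653/39) − floor(2653/143) + floor(2653/66) + floor(2653/78) + floor(2653/286) + floor(2653/429) − floor(2653/858) = 1326 + 884 + 241 + 204 − 442 − 120 − 102 − 80 − 68 − 18 + 40 + 34 + 9 + 6 − 3 = 1911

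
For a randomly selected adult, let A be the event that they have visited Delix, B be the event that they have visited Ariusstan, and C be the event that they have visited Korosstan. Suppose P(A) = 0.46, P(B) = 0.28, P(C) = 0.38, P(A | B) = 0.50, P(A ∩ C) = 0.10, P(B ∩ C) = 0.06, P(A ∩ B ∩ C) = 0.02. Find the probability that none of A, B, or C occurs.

0.16

P(A ∩ B) = P(B)·P(A|B) = 0.28 × 0.50 = 0.14
Inclusion–exclusion gives
P(A ∪ B ∪ C) = 0.46 + 0.28 + 0.38 − 0.14 − 0.10 − 0.06 + 0.02 = 0.84
P(none) = 1 − 0.84 = 0.16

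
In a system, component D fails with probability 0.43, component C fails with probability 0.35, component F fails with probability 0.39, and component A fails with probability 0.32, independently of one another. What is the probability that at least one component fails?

0.8463166

Independence gives P(none) = ∏(1 − pᵢ).
P(none) = (1 − 0.43) × (1 − 0.35) × (1 − 0.39) × (1 − 0.32) = 0.57 × 0.65 × 0.61 × 0.68 = 0.1536834
P(at least one) = 1 − 0.1536834 = 0.8463166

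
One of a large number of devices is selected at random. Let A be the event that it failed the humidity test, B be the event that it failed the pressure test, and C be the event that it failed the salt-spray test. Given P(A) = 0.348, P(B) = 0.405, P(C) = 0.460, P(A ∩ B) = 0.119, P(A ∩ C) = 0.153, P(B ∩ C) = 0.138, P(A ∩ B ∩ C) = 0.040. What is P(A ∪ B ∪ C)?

P(A ∪ B ∪ C) = 0.348 + 0.405 + 0.460 − 0.119 − 0.153 − 0.138 + 0.040 = 0.843

0.843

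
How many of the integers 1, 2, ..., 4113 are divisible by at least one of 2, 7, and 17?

⌊4113/2⌋ + ⌊4113/7⌋ + ⌊4113/17⌋ − ⌊4113/14⌋ − ⌊4113/34⌋ − ⌊4113/119⌋ + ⌊4113/238⌋ = 2056 + 587 + 241 − 293 − 120 − 34 + 17 = 2454

2454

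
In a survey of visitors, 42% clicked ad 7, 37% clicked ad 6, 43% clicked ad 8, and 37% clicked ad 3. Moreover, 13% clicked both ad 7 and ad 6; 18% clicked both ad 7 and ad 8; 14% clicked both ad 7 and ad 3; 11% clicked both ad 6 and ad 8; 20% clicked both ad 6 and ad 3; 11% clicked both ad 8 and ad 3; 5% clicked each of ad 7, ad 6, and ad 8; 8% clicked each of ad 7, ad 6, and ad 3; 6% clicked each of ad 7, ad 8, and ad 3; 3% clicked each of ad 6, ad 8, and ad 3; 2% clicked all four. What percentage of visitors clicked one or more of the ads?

P(≥1) = 42 + 37 + 43 + 37 − 13 − 18 − 14 − 11 − 20 − 11 + 5 + 8 + 6 + 3 − 2 = 92%

92%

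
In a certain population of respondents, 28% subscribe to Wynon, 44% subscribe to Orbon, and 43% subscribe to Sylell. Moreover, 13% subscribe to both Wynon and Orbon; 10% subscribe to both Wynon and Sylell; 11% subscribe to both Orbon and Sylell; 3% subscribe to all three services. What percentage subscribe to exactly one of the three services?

P(exactly one) = 28 + 44 + 43 − 2·13 − 2·10 − 2·11 + 3·3 = 56%

56%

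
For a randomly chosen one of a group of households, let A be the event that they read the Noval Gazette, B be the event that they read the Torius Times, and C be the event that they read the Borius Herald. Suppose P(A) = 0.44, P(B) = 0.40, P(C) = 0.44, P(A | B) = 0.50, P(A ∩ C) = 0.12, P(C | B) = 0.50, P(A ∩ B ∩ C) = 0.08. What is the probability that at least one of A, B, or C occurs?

P(A ∩ B) = P(B)·P(A|B) = 0.40 × 0.50 = 0.20
P(B ∩ C) = P(B)·P(C|B) = 0.40 × 0.50 = 0.20
P(A ∪ B ∪ C) = 0.44 + 0.40 + 0.44 − 0.20 − 0.12 − 0.20 + 0.08 = 0.84

0.84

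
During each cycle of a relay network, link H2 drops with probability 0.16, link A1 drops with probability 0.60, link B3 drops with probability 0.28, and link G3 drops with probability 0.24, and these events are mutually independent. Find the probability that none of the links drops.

P(none) = (1 − 0.16) × (1 − 0.60) × (1 − 0.28) × (1 − 0.24) = 0.84 × 0.40 × 0.72 × 0.76 = 0.1838592

0.1838592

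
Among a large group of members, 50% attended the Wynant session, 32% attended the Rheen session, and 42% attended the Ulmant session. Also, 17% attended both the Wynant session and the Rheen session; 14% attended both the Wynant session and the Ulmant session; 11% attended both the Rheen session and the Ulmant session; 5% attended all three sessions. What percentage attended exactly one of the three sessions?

55%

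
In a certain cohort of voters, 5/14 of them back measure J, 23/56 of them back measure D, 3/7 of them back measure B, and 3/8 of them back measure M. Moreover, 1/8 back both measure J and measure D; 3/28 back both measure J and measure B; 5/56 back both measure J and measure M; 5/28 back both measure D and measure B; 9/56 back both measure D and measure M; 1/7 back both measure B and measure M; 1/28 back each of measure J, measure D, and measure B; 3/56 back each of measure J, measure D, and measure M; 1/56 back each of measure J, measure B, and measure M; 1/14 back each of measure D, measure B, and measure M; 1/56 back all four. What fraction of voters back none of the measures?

1/14

Apply inclusion-exclusion:
P(at least one) = 5/14 + 23/56 + 3/7 + 3/8 − 1/8 − 3/28 − 5/56 − 5/28 − 9/56 − 1/7 + 1/28 + 3/56 + 1/56 + 1/14 − 1/56 = 13/14
P(none) = 1 − 13/14 = 1/14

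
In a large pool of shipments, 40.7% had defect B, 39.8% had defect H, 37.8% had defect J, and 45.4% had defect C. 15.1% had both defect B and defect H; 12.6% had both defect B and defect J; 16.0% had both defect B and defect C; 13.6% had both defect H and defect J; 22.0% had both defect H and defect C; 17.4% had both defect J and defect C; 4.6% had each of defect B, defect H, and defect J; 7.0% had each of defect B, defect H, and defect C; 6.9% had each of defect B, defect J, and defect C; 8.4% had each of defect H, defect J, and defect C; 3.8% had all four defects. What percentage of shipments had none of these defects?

9.9%

Using inclusion–exclusion:
P(≥1) = 40.7 + 39.8 + 37.8 + 45.4 − 15.1 − 12.6 − 16.0 − 13.6 − 22.0 − 17.4 + 4.6 + 7.0 + 6.9 + 8.4 − 3.8 = 90.1%
P(none) = 100% − 90.1% = 9.9%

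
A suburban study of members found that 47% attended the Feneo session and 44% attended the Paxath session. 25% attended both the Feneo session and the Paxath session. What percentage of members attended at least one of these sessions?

Apply inclusion-exclusion:
P(at least one) = 47 + 44 − 25 = 66%

66%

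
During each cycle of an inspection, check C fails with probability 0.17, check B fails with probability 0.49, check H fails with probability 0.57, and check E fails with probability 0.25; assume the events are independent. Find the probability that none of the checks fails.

Independence gives P(none) = ∏(1 − pᵢ).
P(none) = (1 − 0.17) × (1 − 0.49) × (1 − 0.57) × (1 − 0.25) = 0.83 × 0.51 × 0.43 × 0.75 = 0.13651425

0.13651425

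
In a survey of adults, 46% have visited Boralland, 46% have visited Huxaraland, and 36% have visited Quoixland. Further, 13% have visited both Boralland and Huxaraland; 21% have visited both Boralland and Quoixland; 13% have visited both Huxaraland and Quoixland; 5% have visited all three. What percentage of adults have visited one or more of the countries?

By inclusion–exclusion:
P(union) = 46 + 46 + 36 − 13 − 21 − 13 + 5 = 86%

86%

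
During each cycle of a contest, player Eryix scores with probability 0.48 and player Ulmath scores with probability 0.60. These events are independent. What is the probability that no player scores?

Independence gives P(none) = ∏(1 − pᵢ).
P(none) = (1 − 0.48) × (1 − 0.60) = 0.52 × 0.40 = 0.208

0.208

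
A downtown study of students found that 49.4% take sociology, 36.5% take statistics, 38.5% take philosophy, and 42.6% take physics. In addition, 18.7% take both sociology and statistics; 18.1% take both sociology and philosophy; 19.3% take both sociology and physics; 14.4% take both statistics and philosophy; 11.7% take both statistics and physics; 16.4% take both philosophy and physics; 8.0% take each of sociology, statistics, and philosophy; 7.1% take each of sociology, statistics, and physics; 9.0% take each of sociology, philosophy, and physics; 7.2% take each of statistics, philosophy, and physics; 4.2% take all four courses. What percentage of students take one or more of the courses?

95.5%

Apply inclusion-exclusion:
P(≥1) = 49.4 + 36.5 + 38.5 + 42.6 − 18.7 − 18.1 − 19.3 − 14.4 − 11.7 − 16.4 + 8.0 + 7.1 + 9.0 + 7.2 − 4.2 = 95.5%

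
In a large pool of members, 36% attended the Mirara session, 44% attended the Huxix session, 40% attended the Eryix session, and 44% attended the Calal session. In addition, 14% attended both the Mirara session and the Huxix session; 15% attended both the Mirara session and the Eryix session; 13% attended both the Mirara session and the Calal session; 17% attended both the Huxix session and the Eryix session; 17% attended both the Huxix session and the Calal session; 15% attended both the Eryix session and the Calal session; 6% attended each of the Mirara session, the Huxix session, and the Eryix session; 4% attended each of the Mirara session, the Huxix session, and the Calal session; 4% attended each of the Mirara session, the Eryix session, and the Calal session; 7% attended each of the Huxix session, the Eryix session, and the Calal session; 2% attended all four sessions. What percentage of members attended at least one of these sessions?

Inclusion–exclusion gives
P(≥1) = 36 + 44 + 40 + 44 − 14 − 15 − 13 − 17 − 17 − 15 + 6 + 4 + 4 + 7 − 2 = 92%

92%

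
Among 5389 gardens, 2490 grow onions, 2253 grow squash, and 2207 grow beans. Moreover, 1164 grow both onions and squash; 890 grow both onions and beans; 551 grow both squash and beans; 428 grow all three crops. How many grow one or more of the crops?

4773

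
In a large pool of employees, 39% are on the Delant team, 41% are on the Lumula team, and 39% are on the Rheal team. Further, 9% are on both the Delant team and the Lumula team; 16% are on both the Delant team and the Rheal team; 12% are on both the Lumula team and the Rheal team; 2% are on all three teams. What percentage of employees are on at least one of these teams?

Inclusion–exclusion gives
P(at least one) = 39 + 41 + 39 − 9 − 16 − 12 + 2 = 84%

84%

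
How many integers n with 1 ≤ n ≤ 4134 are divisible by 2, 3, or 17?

By inclusion-exclusion,
2067 + 1378 + 243 − 689 − 121 − 81 + 40 = 2837

2837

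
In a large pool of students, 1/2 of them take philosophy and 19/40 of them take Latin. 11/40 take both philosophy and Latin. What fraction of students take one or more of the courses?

By inclusion-exclusion,
P(at least one) = 1/2 + 19/40 − 11/40 = 7/10

7/10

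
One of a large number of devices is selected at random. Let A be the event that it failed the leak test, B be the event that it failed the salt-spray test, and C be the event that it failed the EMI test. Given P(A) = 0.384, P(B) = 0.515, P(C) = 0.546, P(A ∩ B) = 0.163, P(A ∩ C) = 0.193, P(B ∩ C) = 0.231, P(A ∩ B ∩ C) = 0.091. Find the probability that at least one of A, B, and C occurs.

Using inclusion–exclusion:
P(A ∪ B ∪ C) = 0.384 + 0.515 + 0.546 − 0.163 − 0.193 − 0.231 + 0.091 = 0.949

0.949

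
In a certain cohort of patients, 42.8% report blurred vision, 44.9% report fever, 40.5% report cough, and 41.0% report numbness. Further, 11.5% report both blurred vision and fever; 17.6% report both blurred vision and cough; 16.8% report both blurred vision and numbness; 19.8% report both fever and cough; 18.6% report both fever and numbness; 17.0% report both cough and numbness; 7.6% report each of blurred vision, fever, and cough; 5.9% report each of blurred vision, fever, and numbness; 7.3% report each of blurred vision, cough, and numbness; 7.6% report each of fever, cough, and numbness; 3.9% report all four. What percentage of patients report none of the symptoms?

7.6%

Apply inclusion-exclusion:
P(≥1) = 42.8 + 44.9 + 40.5 + 41.0 − 11.5 − 17.6 − 16.8 − 19.8 − 18.6 − 17.0 + 7.6 + 5.9 + 7.3 + 7.6 − 3.9 = 92.4%
P(none) = 100% − 92.4% = 7.6%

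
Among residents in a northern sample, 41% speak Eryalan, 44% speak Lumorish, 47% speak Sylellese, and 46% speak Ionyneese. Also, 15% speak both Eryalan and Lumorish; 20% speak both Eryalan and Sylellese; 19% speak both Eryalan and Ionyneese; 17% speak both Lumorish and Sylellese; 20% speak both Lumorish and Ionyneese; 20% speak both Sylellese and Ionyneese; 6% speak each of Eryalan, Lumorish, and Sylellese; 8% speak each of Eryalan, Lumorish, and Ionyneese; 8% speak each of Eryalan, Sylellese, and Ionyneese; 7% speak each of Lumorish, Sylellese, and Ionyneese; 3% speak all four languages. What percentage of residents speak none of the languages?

7%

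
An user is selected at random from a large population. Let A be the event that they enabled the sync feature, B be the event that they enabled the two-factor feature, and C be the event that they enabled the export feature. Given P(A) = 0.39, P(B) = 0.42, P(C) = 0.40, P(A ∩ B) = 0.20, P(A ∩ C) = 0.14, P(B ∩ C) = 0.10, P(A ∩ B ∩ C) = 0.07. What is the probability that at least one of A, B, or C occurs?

Using inclusion–exclusion:
P(A ∪ B ∪ C) = 0.39 + 0.42 + 0.40 − 0.20 − 0.14 − 0.10 + 0.07 = 0.84

0.84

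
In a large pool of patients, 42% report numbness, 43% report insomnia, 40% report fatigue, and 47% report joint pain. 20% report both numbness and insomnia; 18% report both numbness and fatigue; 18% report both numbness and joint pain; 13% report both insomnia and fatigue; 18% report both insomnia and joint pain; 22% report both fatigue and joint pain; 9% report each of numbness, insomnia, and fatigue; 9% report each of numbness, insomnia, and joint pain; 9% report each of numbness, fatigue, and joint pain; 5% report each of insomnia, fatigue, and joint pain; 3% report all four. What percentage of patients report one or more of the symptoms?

92%

P(union) = 42 + 43 + 40 + 47 − 20 − 18 − 18 − 13 − 18 − 22 + 9 + 9 + 9 + 5 − 3 = 92%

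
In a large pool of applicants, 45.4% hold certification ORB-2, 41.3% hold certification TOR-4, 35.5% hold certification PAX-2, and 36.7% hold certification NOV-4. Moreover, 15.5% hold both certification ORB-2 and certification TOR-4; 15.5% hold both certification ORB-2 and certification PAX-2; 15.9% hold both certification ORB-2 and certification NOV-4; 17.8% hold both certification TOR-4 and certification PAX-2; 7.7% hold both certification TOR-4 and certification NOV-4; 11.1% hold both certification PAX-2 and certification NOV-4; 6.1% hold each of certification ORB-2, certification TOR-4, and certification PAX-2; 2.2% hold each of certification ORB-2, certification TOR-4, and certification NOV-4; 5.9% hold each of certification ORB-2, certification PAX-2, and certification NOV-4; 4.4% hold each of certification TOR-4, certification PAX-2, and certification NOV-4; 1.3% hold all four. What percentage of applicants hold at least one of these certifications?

92.7%

Inclusion–exclusion gives
P(union) = 45.4 + 41.3 + 35.5 + 36.7 − 15.5 − 15.5 − 15.9 − 17.8 − 7.7 − 11.1 + 6.1 + 2.2 + 5.9 + 4.4 − 1.3 = 92.7%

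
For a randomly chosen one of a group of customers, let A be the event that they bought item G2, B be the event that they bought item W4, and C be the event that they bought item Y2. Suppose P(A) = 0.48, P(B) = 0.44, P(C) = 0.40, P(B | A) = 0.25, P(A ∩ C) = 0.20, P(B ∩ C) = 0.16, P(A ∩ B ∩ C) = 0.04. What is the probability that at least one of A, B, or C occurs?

0.88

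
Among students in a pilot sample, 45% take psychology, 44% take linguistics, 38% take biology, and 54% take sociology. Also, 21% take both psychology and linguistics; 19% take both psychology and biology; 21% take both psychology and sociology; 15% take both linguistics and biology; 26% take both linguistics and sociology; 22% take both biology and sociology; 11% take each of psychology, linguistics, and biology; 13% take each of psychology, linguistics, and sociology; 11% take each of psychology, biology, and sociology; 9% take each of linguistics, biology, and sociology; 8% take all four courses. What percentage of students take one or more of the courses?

By inclusion–exclusion:
P(≥1) = 45 + 44 + 38 + 54 − 21 − 19 − 21 − 15 − 26 − 22 + 11 + 13 + 11 + 9 − 8 = 93%

93%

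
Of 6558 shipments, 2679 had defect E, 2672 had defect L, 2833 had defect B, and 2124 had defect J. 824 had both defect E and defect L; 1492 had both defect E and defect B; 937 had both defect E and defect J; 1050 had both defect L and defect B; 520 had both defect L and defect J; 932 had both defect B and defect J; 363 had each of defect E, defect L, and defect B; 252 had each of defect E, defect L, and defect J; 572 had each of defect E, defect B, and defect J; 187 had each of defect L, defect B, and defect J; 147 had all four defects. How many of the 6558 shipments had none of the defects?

778

|union| = 2679 + 2672 + 2833 + 2124 − 824 − 1492 − 937 − 1050 − 520 − 932 + 363 + 252 + 572 + 187 − 147 = 5780
None: 6558 − 5780 = 778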